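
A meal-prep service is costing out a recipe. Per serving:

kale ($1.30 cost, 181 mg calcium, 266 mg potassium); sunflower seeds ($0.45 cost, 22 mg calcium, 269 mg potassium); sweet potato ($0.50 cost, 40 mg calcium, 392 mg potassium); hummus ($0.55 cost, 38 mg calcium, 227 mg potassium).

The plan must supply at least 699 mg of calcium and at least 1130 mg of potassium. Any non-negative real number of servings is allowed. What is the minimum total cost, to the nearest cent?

The cheapest plan sits at a corner of the feasible region — with two constraints it uses at most two foods.
kale only: max(699/181, 1130/266) = 4.248 servings → $5.52.
sunflower seeds only: max(699/22, 1130/269) = 31.77 servings → $14.30.
sweet potato only: max(699/40, 1130/392) = 17.48 servings → $8.74.
hummus only: max(699/38, 1130/227) = 18.39 servings → $10.12.
kale + sunflower seeds with both tight: 3.809 servings and 0.4341 servings → $5.15.
kale + sweet potato with both tight: 3.794 servings and 0.3083 servings → $5.09.
kale + hummus with both tight: 3.736 servings and 0.6003 servings → $5.19.
sunflower seeds + sweet potato: the both-tight solution has a negative serving — not a feasible corner.
sunflower seeds + hummus: the both-tight solution has a negative serving — not a feasible corner.
sweet potato + hummus with both targets exact would need a negative amount; discard.
Cheapest feasible corner: $5.09.

$5.09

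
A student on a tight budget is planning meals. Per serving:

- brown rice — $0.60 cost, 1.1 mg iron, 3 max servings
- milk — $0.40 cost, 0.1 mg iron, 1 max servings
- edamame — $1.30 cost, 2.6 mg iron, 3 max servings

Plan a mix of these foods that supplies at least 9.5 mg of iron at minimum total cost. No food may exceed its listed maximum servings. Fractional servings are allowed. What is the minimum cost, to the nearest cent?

$4.83

Cost per mg of iron: edamame $0.5000, brown rice $0.5455, milk $4.0000.
Take 3 servings of edamame: +7.8 mg iron for $3.90 (total $3.90, still need 1.7 mg).
Take 1.545 servings of brown rice: +1.7 mg iron for $0.93 (total $4.83, still need 0.0 mg).
Greedy by cheapest-per-mg is optimal for a single linear constraint, so the minimum cost is $4.83.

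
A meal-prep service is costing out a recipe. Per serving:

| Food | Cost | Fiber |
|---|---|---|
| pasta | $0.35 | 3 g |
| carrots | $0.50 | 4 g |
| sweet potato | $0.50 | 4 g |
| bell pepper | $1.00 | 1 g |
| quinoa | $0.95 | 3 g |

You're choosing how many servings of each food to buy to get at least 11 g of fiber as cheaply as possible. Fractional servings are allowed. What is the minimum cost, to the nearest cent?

Cost per g of fiber: pasta $0.1167, carrots $0.1250, sweet potato $0.1250, quinoa $0.3167, bell pepper $1.0000.
With no serving limits, use only pasta: 11 g / 3 g = 3.667 servings × $0.35 = $1.28.

$1.28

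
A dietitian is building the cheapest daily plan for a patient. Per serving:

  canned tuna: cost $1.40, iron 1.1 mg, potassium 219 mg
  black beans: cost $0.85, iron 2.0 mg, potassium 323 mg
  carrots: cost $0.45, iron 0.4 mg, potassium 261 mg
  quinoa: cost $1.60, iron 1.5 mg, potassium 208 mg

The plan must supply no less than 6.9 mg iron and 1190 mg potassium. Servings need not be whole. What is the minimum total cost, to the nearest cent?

Minimising a linear cost over {iron ≥ 6.9, potassium ≥ 1190, servings ≥ 0} — the optimum is at a vertex, using one or two foods.
canned tuna only: max(6.9/1.1, 1190/219) = 6.273 servings → $8.78.
black beans only: max(6.9/2.0, 1190/323) = 3.684 servings → $3.13.
carrots only: max(6.9/0.4, 1190/261) = 17.25 servings → $7.76.
quinoa only: max(6.9/1.5, 1190/208) = 5.721 servings → $9.15.
canned tuna + black beans with both tight: 1.83 servings and 2.444 servings → $4.64.
canned tuna + carrots: intersection lies outside the first quadrant.
canned tuna + quinoa with both tight: 3.509 servings and 2.027 servings → $8.16.
black beans + carrots with both tight: 3.373 servings and 0.3852 servings → $3.04.
black beans + quinoa with both targets exact would need a negative amount; discard.
carrots + quinoa with both tight: 1.135 servings and 4.297 servings → $7.39.
Cheapest feasible corner: $3.04.

$3.04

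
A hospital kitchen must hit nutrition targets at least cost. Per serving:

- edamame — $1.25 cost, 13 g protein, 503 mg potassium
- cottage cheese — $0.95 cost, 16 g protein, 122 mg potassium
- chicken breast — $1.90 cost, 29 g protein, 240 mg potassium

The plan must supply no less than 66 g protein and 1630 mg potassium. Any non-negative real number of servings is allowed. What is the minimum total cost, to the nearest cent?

$5.25

Minimising a linear cost over {protein ≥ 66, potassium ≥ 1630, servings ≥ 0} — the optimum is at a vertex, using one or two foods.
edamame only: max(66/13, 1630/503) = 5.077 servings → $6.35.
cottage cheese only: max(66/16, 1630/122) = 13.36 servings → $12.69.
chicken breast only: max(66/29, 1630/240) = 6.792 servings → $12.90.
edamame + cottage cheese with both tight: 2.79 servings and 1.858 servings → $5.25.
edamame + chicken breast with both tight: 2.741 servings and 1.047 servings → $5.42.
cottage cheese + chicken breast: the both-tight solution has a negative serving — not a feasible corner.
So the least-cost plan costs $5.25.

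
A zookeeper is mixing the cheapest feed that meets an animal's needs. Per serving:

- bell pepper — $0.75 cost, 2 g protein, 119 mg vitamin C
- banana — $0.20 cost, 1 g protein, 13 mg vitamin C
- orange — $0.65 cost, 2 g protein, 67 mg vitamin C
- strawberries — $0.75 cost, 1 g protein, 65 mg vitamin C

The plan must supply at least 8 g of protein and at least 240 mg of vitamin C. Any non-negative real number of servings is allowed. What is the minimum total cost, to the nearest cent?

$2.11

bell pepper only: max(8/2, 240/119) = 4 servings → $3.00.
banana only: max(8/1, 240/13) = 18.46 servings → $3.69.
orange only: max(8/2, 240/67) = 4 servings → $2.60.
strawberries only: max(8/1, 240/65) = 8 servings → $6.00.
bell pepper + banana with both tight: 1.462 servings and 5.075 servings → $2.11.
bell pepper + orange: the both-tight solution has a negative serving — not a feasible corner.
bell pepper + strawberries: intersection lies outside the first quadrant.
banana + orange with both tight: 1.366 servings and 3.317 servings → $2.43.
banana + strawberries with both tight: 5.385 servings and 2.615 servings → $3.04.
orange + strawberries: intersection lies outside the first quadrant.
Cheapest feasible corner: $2.11.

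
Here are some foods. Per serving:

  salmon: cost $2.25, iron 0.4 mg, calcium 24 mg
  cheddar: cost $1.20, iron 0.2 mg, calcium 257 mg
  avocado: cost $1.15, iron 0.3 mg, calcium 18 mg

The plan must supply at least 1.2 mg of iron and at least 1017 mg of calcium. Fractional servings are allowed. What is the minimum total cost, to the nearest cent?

$6.27

salmon only: max(1.2/0.4, 1017/24) = 42.38 servings → $95.34.
cheddar only: max(1.2/0.2, 1017/257) = 6 servings → $7.20.
avocado only: max(1.2/0.3, 1017/18) = 56.5 servings → $64.97.
salmon + cheddar with both tight: 1.071 servings and 3.857 servings → $7.04.
salmon + avocado (both tight): parallel constraints — no distinct corner.
cheddar + avocado with both tight: 3.857 servings and 1.429 servings → $6.27.
Cheapest feasible corner: $6.27.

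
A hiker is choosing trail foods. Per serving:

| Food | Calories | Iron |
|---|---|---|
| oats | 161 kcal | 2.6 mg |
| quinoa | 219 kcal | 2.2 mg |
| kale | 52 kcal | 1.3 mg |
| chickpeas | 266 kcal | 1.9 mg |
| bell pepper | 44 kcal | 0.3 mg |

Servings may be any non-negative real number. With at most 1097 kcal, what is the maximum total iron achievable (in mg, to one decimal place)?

Iron per kcal: kale 0.025, oats 0.01615, quinoa 0.01005, chickpeas 0.007143, bell pepper 0.006818.
With no serving limits, spend the whole calories allowance on kale: 1097 kcal / 52 kcal × 1.3 mg = 27.4 mg.

27.4 mg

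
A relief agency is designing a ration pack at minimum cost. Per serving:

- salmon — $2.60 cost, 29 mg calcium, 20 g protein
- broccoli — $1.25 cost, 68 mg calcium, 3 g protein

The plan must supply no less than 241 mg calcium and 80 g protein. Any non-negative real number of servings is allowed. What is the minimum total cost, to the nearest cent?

$12.09

Compare the cost at each extreme point of the feasible region.
salmon only: max(241/29, 80/20) = 8.31 servings → $21.61.
broccoli only: max(241/68, 80/3) = 26.67 servings → $33.33.
salmon + broccoli with both tight: 3.705 servings and 1.964 servings → $12.09.
Cheapest feasible corner: $12.09.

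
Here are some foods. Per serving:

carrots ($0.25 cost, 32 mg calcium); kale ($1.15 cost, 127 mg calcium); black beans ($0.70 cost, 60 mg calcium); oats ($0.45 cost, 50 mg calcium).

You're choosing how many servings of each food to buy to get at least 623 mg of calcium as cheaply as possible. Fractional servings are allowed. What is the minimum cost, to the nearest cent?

Cost per mg of calcium: carrots $0.0078, oats $0.0090, kale $0.0091, black beans $0.0117.
With no serving limits, use only carrots: 623 mg / 32 mg = 19.47 servings × $0.25 = $4.87.

$4.87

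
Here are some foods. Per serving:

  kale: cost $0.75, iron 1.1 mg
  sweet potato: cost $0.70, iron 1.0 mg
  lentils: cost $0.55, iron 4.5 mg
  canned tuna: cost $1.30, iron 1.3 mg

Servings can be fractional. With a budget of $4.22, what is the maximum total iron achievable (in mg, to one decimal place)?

Iron per dollar: lentils 8.182, kale 1.467, sweet potato 1.429, canned tuna 1.
With no serving limits, spend the whole cost allowance on lentils: $4.22 / $0.55 × 4.5 mg = 34.5 mg.

34.5 mg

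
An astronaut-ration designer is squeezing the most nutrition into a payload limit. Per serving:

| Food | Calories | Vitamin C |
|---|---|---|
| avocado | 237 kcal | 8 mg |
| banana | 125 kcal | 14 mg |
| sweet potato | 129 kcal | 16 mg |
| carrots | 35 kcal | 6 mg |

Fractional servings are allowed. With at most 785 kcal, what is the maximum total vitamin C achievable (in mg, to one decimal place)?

Vitamin C per kcal: carrots 0.1714, sweet potato 0.124, banana 0.112, avocado 0.03376.
With no serving limits, spend the whole calories allowance on carrots: 785 kcal / 35 kcal × 6 mg = 134.6 mg.

134.6 mg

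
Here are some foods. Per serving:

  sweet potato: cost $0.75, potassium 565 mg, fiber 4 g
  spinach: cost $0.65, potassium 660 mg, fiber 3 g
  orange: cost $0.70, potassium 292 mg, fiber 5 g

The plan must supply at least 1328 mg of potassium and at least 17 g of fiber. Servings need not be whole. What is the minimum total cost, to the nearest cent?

A basic optimal solution has at most two foods positive. Try each food alone and each pair with both targets met exactly.
sweet potato only: max(1328/565, 17/4) = 4.25 servings → $3.19.
spinach only: max(1328/660, 17/3) = 5.667 servings → $3.68.
orange only: max(1328/292, 17/5) = 4.548 servings → $3.18.
sweet potato + spinach: intersection lies outside the first quadrant.
sweet potato + orange with both tight: 1.011 servings and 2.591 servings → $2.57.
spinach + orange with both tight: 0.6914 servings and 2.985 servings → $2.54.
The minimum over all feasible corners is $2.54.

$2.54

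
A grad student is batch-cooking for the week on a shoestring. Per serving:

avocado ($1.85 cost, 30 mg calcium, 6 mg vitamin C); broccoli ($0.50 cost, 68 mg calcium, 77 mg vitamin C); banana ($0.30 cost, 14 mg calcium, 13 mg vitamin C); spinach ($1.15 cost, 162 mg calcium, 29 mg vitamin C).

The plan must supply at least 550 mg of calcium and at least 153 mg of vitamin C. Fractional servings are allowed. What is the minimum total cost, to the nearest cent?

This is a tiny linear program; its minimum lies at a vertex of the feasible set. List the vertices and price them.
avocado only: max(550/30, 153/6) = 25.5 servings → $47.17.
broccoli only: max(550/68, 153/77) = 8.088 servings → $4.04.
banana only: max(550/14, 153/13) = 39.29 servings → $11.79.
spinach only: max(550/162, 153/29) = 5.276 servings → $6.07.
avocado + broccoli with both tight: 16.8 servings and 0.6782 servings → $31.41.
avocado + banana with both tight: 16.37 servings and 4.216 servings → $31.54.
avocado + spinach with both targets exact would need a negative amount; discard.
broccoli + banana: the both-tight solution has a negative serving — not a feasible corner.
broccoli + spinach with both tight: 0.8414 servings and 3.042 servings → $3.92.
banana + spinach with both tight: 5.198 servings and 2.946 servings → $4.95.
The minimum over all feasible corners is $3.92.

$3.92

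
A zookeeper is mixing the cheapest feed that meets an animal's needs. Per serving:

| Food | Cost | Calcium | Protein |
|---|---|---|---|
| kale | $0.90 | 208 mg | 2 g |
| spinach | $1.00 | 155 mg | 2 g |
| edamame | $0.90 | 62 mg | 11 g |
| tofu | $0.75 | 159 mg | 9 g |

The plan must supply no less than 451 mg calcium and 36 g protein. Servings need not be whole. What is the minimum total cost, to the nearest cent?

$2.98

Two binding constraints pin down two serving amounts, so the optimal mix uses at most two foods. The candidates are each food alone (scaled to the tighter of calcium/protein) and each pair with both constraints tight.
kale only: max(451/208, 36/2) = 18 servings → $16.20.
spinach only: max(451/155, 36/2) = 18 servings → $18.00.
edamame only: max(451/62, 36/11) = 7.274 servings → $6.55.
tofu only: max(451/159, 36/9) = 4 servings → $3.00.
kale + spinach with both targets exact would need a negative amount; discard.
kale + edamame with both tight: 1.261 servings and 3.043 servings → $3.87.
kale + tofu: intersection lies outside the first quadrant.
spinach + edamame with both tight: 1.726 servings and 2.959 servings → $4.39.
spinach + tofu: the both-tight solution has a negative serving — not a feasible corner.
edamame + tofu with both tight: 1.398 servings and 2.291 servings → $2.98.
So the least-cost plan costs $2.98.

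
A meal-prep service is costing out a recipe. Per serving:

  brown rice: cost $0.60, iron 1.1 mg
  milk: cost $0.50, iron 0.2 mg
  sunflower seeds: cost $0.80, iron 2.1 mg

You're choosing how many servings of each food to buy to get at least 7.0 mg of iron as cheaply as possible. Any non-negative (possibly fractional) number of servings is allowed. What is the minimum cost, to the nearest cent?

$2.67

Cost per mg of iron: sunflower seeds $0.3810, brown rice $0.5455, milk $2.5000.
With no serving limits, use only sunflower seeds: 7.0 mg / 2.1 mg = 3.333 servings × $0.80 = $2.67.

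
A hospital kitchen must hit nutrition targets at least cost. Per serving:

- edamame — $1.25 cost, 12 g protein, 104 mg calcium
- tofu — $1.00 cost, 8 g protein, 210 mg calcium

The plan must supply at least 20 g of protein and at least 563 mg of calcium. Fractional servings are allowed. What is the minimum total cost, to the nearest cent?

$2.68

Two binding constraints pin down two serving amounts, so the optimal mix uses at most two foods. The candidates are each food alone (scaled to the tighter of protein/calcium) and each pair with both constraints tight.
edamame only: max(20/12, 563/104) = 5.413 servings → $6.77.
tofu only: max(20/8, 563/210) = 2.681 servings → $2.68.
edamame + tofu: intersection lies outside the first quadrant.
The minimum over all feasible corners is $2.68.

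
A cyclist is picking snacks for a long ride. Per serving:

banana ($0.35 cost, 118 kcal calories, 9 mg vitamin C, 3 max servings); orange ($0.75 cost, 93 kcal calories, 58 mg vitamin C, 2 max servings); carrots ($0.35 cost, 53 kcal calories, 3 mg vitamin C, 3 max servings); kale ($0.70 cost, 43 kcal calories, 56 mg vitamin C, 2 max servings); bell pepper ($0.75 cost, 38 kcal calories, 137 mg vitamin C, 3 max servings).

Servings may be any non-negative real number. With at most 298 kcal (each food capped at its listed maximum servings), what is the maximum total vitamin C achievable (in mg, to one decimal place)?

584.1 mg

Vitamin C per kcal: bell pepper 3.605, kale 1.302, orange 0.6237, banana 0.07627, carrots 0.0566.
Take 3 servings of bell pepper: uses 114 kcal, +411.0 mg vitamin C (running total 411.0 mg).
Take 2 servings of kale: uses 86 kcal, +112.0 mg vitamin C (running total 523.0 mg).
Take 1.054 servings of orange: uses 98 kcal, +61.1 mg vitamin C (running total 584.1 mg).
Filling greedily by vitamin C-per-kcal is optimal for one linear limit, giving 584.1 mg.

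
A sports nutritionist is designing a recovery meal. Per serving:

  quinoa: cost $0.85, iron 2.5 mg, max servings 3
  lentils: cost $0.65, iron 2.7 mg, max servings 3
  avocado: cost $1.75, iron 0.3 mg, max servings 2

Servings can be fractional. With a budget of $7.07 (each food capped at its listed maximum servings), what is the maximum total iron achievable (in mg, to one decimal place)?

16.0 mg

Iron per dollar: lentils 4.154, quinoa 2.941, avocado 0.1714.
Take 3 servings of lentils: spends $1.95, +8.1 mg iron (running total 8.1 mg).
Take 3 servings of quinoa: spends $2.55, +7.5 mg iron (running total 15.6 mg).
Take 1.469 servings of avocado: spends $2.57, +0.4 mg iron (running total 16.0 mg).
Greedy by best ratio exhausts the cost allowance optimally: 16.0 mg.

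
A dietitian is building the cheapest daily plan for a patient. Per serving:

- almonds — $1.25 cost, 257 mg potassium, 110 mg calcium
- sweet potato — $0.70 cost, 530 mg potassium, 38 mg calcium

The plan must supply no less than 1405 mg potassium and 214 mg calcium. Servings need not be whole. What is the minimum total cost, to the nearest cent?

almonds only: max(1405/257, 214/110) = 5.467 servings → $6.83.
sweet potato only: max(1405/530, 214/38) = 5.632 servings → $3.94.
almonds + sweet potato with both tight: 1.237 servings and 2.051 servings → $2.98.
Cheapest feasible corner: $2.98.

$2.98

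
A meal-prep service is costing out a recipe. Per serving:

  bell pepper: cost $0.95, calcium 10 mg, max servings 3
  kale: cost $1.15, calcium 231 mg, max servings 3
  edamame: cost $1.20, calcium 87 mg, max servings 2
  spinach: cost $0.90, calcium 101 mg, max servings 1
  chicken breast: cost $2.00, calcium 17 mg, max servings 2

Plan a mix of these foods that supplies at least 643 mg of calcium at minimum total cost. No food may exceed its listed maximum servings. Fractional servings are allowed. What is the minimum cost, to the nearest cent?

$3.20

Cost per mg of calcium: kale $0.0050, spinach $0.0089, edamame $0.0138, bell pepper $0.0950, chicken breast $0.1176.
Take 2.784 servings of kale: +643.0 mg calcium for $3.20 (total $3.20, still need 0.0 mg).
Filling from the cheapest source first is optimal under one linear minimum: $3.20.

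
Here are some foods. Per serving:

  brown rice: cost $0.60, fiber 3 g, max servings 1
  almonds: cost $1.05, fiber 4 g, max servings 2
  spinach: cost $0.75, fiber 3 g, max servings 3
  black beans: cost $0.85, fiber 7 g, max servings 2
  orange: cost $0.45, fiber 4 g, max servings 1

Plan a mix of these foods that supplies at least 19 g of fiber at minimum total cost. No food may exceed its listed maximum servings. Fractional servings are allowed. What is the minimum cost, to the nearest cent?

Cost per g of fiber: orange $0.1125, black beans $0.1214, brown rice $0.2000, spinach $0.2500, almonds $0.2625.
Take 1 serving of orange: +4.0 g fiber for $0.45 (total $0.45, still need 15.0 g).
Take 2 servings of black beans: +14.0 g fiber for $1.70 (total $2.15, still need 1.0 g).
Take 0.3333 servings of brown rice: +1.0 g fiber for $0.20 (total $2.35, still need 0.0 g).
Filling from the cheapest source first is optimal under one linear minimum: $2.35.

$2.35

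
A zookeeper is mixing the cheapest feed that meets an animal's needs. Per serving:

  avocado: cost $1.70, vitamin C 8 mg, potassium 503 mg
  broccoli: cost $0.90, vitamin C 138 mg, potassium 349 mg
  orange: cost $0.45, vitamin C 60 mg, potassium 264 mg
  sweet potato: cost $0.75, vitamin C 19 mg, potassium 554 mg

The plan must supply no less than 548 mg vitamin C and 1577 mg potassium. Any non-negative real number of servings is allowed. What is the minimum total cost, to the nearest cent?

$3.67

The cheapest plan sits at a corner of the feasible region — with two constraints it uses at most two foods.
avocado only: max(548/8, 1577/503) = 68.5 servings → $116.45.
broccoli only: max(548/138, 1577/349) = 4.519 servings → $4.07.
orange only: max(548/60, 1577/264) = 9.133 servings → $4.11.
sweet potato only: max(548/19, 1577/554) = 28.84 servings → $21.63.
avocado + broccoli with both tight: 0.3959 servings and 3.948 servings → $4.23.
avocado + orange: the both-tight solution has a negative serving — not a feasible corner.
avocado + sweet potato: intersection lies outside the first quadrant.
broccoli + orange with both tight: 3.231 servings and 1.702 servings → $3.67.
broccoli + sweet potato with both tight: 3.919 servings and 0.3777 servings → $3.81.
orange + sweet potato with both targets exact would need a negative amount; discard.
So the least-cost plan costs $3.67.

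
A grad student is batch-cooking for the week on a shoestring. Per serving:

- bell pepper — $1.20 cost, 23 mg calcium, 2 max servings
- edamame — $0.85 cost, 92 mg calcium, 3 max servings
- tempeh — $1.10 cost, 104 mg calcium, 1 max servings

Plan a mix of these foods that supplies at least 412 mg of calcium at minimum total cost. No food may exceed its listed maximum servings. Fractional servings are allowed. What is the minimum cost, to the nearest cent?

Cost per mg of calcium: edamame $0.0092, tempeh $0.0106, bell pepper $0.0522.
Take 3 servings of edamame: +276.0 mg calcium for $2.55 (total $2.55, still need 136.0 mg).
Take 1 serving of tempeh: +104.0 mg calcium for $1.10 (total $3.65, still need 32.0 mg).
Take 1.391 servings of bell pepper: +32.0 mg calcium for $1.67 (total $5.32, still need 0.0 mg).
Greedy by cheapest-per-mg is optimal for a single linear constraint, so the minimum cost is $5.32.

$5.32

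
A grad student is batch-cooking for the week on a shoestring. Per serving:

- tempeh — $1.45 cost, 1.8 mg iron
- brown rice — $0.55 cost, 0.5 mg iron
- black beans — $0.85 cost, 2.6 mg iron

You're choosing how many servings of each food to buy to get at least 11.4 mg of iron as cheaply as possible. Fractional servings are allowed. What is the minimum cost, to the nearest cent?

$3.73

Cost per mg of iron: black beans $0.3269, tempeh $0.8056, brown rice $1.1000.
With no serving limits, use only black beans: 11.4 mg / 2.6 mg = 4.385 servings × $0.85 = $3.73.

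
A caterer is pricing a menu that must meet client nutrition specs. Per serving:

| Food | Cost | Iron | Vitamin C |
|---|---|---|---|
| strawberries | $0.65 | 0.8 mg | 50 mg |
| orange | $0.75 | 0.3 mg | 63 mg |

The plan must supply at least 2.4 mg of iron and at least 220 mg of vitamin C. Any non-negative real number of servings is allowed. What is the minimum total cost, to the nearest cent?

$2.75

Two binding constraints pin down two serving amounts, so the optimal mix uses at most two foods. The candidates are each food alone (scaled to the tighter of iron/vitamin C) and each pair with both constraints tight.
strawberries only: max(2.4/0.8, 220/50) = 4.4 servings → $2.86.
orange only: max(2.4/0.3, 220/63) = 8 servings → $6.00.
strawberries + orange with both tight: 2.407 servings and 1.582 servings → $2.75.
So the least-cost plan costs $2.75.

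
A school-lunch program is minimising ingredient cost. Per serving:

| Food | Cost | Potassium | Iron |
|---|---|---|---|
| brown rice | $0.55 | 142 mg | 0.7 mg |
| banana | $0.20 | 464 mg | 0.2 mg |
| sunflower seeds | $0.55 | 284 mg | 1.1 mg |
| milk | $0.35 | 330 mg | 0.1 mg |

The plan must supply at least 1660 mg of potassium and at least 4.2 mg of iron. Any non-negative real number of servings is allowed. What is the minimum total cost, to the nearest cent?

$2.24

An LP optimum is at a vertex; with two nutrient constraints at most two foods are used. Check each candidate.
brown rice only: max(1660/142, 4.2/0.7) = 11.69 servings → $6.43.
banana only: max(1660/464, 4.2/0.2) = 21 servings → $4.20.
sunflower seeds only: max(1660/284, 4.2/1.1) = 5.845 servings → $3.21.
milk only: max(1660/330, 4.2/0.1) = 42 servings → $14.70.
brown rice + banana with both tight: 5.455 servings and 1.908 servings → $3.38.
brown rice + sunflower seeds: intersection lies outside the first quadrant.
brown rice + milk with both tight: 5.627 servings and 2.609 servings → $4.01.
banana + sunflower seeds with both tight: 1.396 servings and 3.564 servings → $2.24.
banana + milk with both targets exact would need a negative amount; discard.
sunflower seeds + milk with both tight: 3.646 servings and 1.892 servings → $2.67.
So the least-cost plan costs $2.24.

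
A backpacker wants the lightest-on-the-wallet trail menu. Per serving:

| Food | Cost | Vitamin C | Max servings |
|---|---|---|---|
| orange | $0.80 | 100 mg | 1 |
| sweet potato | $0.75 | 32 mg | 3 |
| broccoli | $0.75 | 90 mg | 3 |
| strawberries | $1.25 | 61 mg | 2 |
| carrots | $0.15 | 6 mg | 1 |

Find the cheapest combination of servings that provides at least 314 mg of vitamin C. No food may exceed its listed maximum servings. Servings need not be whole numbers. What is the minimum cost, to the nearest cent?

Cost per mg of vitamin C: orange $0.0080, broccoli $0.0083, strawberries $0.0205, sweet potato $0.0234, carrots $0.0250.
Take 1 serving of orange: +100.0 mg vitamin C for $0.80 (total $0.80, still need 214.0 mg).
Take 2.378 servings of broccoli: +214.0 mg vitamin C for $1.78 (total $2.58, still need 0.0 mg).
Filling from the cheapest source first is optimal under one linear minimum: $2.58.

$2.58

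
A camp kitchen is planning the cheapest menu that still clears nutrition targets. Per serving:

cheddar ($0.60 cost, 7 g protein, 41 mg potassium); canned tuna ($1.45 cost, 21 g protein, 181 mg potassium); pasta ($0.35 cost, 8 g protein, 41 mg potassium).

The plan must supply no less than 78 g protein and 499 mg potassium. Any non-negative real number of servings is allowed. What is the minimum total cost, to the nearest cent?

Minimising a linear cost over {protein ≥ 78, potassium ≥ 499, servings ≥ 0} — the optimum is at a vertex, using one or two foods.
cheddar only: max(78/7, 499/41) = 12.17 servings → $7.30.
canned tuna only: max(78/21, 499/181) = 3.714 servings → $5.39.
pasta only: max(78/8, 499/41) = 12.17 servings → $4.26.
cheddar + canned tuna with both tight: 8.963 servings and 0.7266 servings → $6.43.
cheddar + pasta with both targets exact would need a negative amount; discard.
canned tuna + pasta with both tight: 1.353 servings and 6.199 servings → $4.13.
The minimum over all feasible corners is $4.13.

$4.13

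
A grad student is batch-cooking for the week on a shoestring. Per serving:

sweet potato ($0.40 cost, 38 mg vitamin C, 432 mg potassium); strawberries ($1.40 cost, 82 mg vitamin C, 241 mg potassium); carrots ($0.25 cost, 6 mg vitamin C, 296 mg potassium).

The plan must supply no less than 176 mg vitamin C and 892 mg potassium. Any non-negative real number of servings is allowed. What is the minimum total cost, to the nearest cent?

sweet potato only: max(176/38, 892/432) = 4.632 servings → $1.85.
strawberries only: max(176/82, 892/241) = 3.701 servings → $5.18.
carrots only: max(176/6, 892/296) = 29.33 servings → $7.33.
sweet potato + strawberries with both tight: 1.17 servings and 1.604 servings → $2.71.
sweet potato + carrots with both targets exact would need a negative amount; discard.
strawberries + carrots with both tight: 2.048 servings and 1.346 servings → $3.20.
The minimum over all feasible corners is $1.85.

$1.85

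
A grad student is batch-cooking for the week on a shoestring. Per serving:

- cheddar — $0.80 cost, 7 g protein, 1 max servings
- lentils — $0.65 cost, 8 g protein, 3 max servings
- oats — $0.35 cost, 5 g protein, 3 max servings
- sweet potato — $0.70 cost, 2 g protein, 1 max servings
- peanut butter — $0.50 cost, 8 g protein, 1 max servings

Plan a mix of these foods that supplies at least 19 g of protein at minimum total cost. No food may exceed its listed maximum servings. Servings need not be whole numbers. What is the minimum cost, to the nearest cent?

$1.27

Cost per g of protein: peanut butter $0.0625, oats $0.0700, lentils $0.0813, cheddar $0.1143, sweet potato $0.3500.
Take 1 serving of peanut butter: +8.0 g protein for $0.50 (total $0.50, still need 11.0 g).
Take 2.2 servings of oats: +11.0 g protein for $0.77 (total $1.27, still need 0.0 g).
Filling from the cheapest source first is optimal under one linear minimum: $1.27.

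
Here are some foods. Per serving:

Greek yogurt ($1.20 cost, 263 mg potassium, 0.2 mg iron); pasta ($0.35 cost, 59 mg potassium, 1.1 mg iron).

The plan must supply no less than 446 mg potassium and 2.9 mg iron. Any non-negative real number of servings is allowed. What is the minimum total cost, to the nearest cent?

$2.23

With two linear requirements the optimum uses one or two foods; enumerate the corners.
Greek yogurt only: max(446/263, 2.9/0.2) = 14.5 servings → $17.40.
pasta only: max(446/59, 2.9/1.1) = 7.559 servings → $2.65.
Greek yogurt + pasta with both tight: 1.151 servings and 2.427 servings → $2.23.
Cheapest feasible corner: $2.23.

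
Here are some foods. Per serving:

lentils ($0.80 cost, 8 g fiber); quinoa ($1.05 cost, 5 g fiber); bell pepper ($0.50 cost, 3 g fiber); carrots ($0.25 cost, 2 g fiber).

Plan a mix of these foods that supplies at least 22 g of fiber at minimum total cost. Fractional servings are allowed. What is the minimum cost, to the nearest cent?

Cost per g of fiber: lentils $0.1000, carrots $0.1250, bell pepper $0.1667, quinoa $0.2100.
With no serving limits, use only lentils: 22 g / 8 g = 2.75 servings × $0.80 = $2.20.

$2.20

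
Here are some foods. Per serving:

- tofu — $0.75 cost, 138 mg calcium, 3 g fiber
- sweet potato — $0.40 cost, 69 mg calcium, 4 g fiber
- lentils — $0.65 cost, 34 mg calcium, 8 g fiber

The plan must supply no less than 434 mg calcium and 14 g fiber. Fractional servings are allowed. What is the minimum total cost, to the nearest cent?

A basic optimal solution has at most two foods positive. Try each food alone and each pair with both targets met exactly.
tofu only: max(434/138, 14/3) = 4.667 servings → $3.50.
sweet potato only: max(434/69, 14/4) = 6.29 servings → $2.52.
lentils only: max(434/34, 14/8) = 12.76 servings → $8.30.
tofu + sweet potato with both tight: 2.232 servings and 1.826 servings → $2.40.
tofu + lentils with both tight: 2.99 servings and 0.6287 servings → $2.65.
sweet potato + lentils with both targets exact would need a negative amount; discard.
So the least-cost plan costs $2.40.

$2.40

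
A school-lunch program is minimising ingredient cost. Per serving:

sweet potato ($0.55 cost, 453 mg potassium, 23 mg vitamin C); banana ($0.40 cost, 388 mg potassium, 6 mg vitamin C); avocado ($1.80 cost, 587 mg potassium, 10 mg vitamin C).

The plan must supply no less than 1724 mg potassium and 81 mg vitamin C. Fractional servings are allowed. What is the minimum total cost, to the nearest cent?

$2.06

A basic optimal solution has at most two foods positive. Try each food alone and each pair with both targets met exactly.
sweet potato only: max(1724/453, 81/23) = 3.806 servings → $2.09.
banana only: max(1724/388, 81/6) = 13.5 servings → $5.40.
avocado only: max(1724/587, 81/10) = 8.1 servings → $14.58.
sweet potato + banana with both tight: 3.397 servings and 0.4768 servings → $2.06.
sweet potato + avocado with both tight: 3.378 servings and 0.3298 servings → $2.45.
banana + avocado: intersection lies outside the first quadrant.
The minimum over all feasible corners is $2.06.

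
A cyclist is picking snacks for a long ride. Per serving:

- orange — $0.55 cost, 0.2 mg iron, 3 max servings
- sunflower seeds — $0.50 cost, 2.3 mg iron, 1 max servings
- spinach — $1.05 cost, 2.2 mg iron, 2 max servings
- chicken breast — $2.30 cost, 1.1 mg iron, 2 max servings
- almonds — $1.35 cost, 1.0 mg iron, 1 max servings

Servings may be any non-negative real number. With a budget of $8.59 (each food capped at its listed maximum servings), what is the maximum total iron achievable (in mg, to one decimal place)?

9.9 mg

Iron per dollar: sunflower seeds 4.6, spinach 2.095, almonds 0.7407, chicken breast 0.4783, orange 0.3636.
Take 1 serving of sunflower seeds: spends $0.50, +2.3 mg iron (running total 2.3 mg).
Take 2 servings of spinach: spends $2.10, +4.4 mg iron (running total 6.7 mg).
Take 1 serving of almonds: spends $1.35, +1.0 mg iron (running total 7.7 mg).
Take 2 servings of chicken breast: spends $4.60, +2.2 mg iron (running total 9.9 mg).
Take 0.07273 servings of orange: spends $0.04, +0.0 mg iron (running total 9.9 mg).
Greedy by best ratio exhausts the cost allowance optimally: 9.9 mg.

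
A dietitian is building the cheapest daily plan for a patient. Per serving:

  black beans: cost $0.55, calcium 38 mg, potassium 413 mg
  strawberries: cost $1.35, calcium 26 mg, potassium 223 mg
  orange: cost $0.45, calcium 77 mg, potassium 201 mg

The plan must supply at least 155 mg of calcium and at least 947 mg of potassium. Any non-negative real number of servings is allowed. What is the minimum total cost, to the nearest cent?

An LP optimum is at a vertex; with two nutrient constraints at most two foods are used. Check each candidate.
black beans only: max(155/38, 947/413) = 4.079 servings → $2.24.
strawberries only: max(155/26, 947/223) = 5.962 servings → $8.05.
orange only: max(155/77, 947/201) = 4.711 servings → $2.12.
black beans + strawberries: intersection lies outside the first quadrant.
black beans + orange with both tight: 1.728 servings and 1.16 servings → $1.47.
strawberries + orange with both tight: 3.496 servings and 0.8324 servings → $5.09.
The minimum over all feasible corners is $1.47.

$1.47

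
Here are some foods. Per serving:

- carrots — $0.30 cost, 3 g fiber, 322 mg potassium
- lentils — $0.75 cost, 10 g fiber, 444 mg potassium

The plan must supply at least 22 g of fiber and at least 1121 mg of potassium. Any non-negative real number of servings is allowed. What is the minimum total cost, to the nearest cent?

At the optimum either one food covers both requirements or two foods hit both targets exactly; no other combination can be cheaper.
carrots only: max(22/3, 1121/322) = 7.333 servings → $2.20.
lentils only: max(22/10, 1121/444) = 2.525 servings → $1.89.
carrots + lentils with both tight: 0.7638 servings and 1.971 servings → $1.71.
The minimum over all feasible corners is $1.71.

$1.71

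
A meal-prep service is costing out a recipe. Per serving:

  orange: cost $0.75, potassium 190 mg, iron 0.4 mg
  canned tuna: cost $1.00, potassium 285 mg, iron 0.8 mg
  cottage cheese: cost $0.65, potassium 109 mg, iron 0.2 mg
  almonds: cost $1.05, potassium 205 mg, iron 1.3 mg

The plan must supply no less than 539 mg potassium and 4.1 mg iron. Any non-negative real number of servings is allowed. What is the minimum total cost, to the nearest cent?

For a min-cost LP with two ≥-constraints, a basic feasible solution has at most two positive variables.
orange only: max(539/190, 4.1/0.4) = 10.25 servings → $7.69.
canned tuna only: max(539/285, 4.1/0.8) = 5.125 servings → $5.12.
cottage cheese only: max(539/109, 4.1/0.2) = 20.5 servings → $13.32.
almonds only: max(539/205, 4.1/1.3) = 3.154 servings → $3.31.
orange + canned tuna: intersection lies outside the first quadrant.
orange + cottage cheese: intersection lies outside the first quadrant.
orange + almonds: intersection lies outside the first quadrant.
canned tuna + cottage cheese with both targets exact would need a negative amount; discard.
canned tuna + almonds: intersection lies outside the first quadrant.
cottage cheese + almonds with both targets exact would need a negative amount; discard.
So the least-cost plan costs $3.31.

$3.31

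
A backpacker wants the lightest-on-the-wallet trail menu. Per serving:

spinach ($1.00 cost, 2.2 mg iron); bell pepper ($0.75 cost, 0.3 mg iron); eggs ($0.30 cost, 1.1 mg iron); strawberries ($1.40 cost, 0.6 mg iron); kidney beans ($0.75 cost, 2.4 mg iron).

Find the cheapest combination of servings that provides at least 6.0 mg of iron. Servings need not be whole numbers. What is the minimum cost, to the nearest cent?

Cost per mg of iron: eggs $0.2727, kidney beans $0.3125, spinach $0.4545, strawberries $2.3333, bell pepper $2.5000.
With no serving limits, use only eggs: 6.0 mg / 1.1 mg = 5.455 servings × $0.30 = $1.64.

$1.64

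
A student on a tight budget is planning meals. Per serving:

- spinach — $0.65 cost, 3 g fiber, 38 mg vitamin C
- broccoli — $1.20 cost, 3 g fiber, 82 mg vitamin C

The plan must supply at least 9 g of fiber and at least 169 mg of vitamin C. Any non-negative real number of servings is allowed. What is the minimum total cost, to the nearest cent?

$2.64

The cheapest plan sits at a corner of the feasible region — with two constraints it uses at most two foods.
spinach only: max(9/3, 169/38) = 4.447 servings → $2.89.
broccoli only: max(9/3, 169/82) = 3 servings → $3.60.
spinach + broccoli with both tight: 1.75 servings and 1.25 servings → $2.64.
Cheapest feasible corner: $2.64.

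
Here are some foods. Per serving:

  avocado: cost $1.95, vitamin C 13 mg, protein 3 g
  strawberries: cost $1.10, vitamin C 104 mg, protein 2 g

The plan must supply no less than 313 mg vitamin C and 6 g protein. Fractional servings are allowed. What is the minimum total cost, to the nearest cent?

$3.31

avocado only: max(313/13, 6/3) = 24.08 servings → $46.95.
strawberries only: max(313/104, 6/2) = 3.01 servings → $3.31.
avocado + strawberries with both targets exact would need a negative amount; discard.
So the least-cost plan costs $3.31.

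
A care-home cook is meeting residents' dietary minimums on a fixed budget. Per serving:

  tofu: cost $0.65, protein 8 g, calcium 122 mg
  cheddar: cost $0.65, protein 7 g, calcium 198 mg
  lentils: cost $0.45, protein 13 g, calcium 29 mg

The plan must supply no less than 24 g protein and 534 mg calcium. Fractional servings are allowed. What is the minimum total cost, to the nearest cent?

$1.90

With two linear requirements the optimum uses one or two foods; enumerate the corners.
tofu only: max(24/8, 534/122) = 4.377 servings → $2.85.
cheddar only: max(24/7, 534/198) = 3.429 servings → $2.23.
lentils only: max(24/13, 534/29) = 18.41 servings → $8.29.
tofu + cheddar with both tight: 1.389 servings and 1.841 servings → $2.10.
tofu + lentils: intersection lies outside the first quadrant.
cheddar + lentils with both tight: 2.634 servings and 0.4277 servings → $1.90.
Cheapest feasible corner: $1.90.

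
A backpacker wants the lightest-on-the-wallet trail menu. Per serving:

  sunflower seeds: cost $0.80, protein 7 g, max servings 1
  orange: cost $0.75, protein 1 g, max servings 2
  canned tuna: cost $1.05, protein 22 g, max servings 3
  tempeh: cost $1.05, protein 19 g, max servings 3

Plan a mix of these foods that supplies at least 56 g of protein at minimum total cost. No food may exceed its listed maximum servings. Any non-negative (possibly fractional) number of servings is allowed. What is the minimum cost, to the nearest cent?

$2.67

Cost per g of protein: canned tuna $0.0477, tempeh $0.0553, sunflower seeds $0.1143, orange $0.7500.
Take 2.545 servings of canned tuna: +56.0 g protein for $2.67 (total $2.67, still need 0.0 g).
Greedy by cheapest-per-g is optimal for a single linear constraint, so the minimum cost is $2.67.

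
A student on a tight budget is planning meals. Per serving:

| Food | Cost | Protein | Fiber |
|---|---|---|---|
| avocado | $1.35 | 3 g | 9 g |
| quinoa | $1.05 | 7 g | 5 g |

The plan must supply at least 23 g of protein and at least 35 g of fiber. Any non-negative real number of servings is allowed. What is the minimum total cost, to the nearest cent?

The cheapest plan sits at a corner of the feasible region — with two constraints it uses at most two foods.
avocado only: max(23/3, 35/9) = 7.667 servings → $10.35.
quinoa only: max(23/7, 35/5) = 7 servings → $7.35.
avocado + quinoa with both tight: 2.708 servings and 2.125 servings → $5.89.
The minimum over all feasible corners is $5.89.

$5.89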